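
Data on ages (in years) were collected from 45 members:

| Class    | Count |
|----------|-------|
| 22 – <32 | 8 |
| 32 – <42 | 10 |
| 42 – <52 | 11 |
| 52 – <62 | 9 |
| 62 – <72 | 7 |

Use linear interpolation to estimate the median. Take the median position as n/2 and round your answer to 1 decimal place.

Cumulative frequencies: 8, 18, 29, 38, 45
n = 45; position = n/2 = 22.5.
This falls in the class 42 – <52: L = 42, F = 18, f = 11, h = 10.
Median ≈ 42 + ((22.5 − 18) / 11) × 10 = 46.0909

46.1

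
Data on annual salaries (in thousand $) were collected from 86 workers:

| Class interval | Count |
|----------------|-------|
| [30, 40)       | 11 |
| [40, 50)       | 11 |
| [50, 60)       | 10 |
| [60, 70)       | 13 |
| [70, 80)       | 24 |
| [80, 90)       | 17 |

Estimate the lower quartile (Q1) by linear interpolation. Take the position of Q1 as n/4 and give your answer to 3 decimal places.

49.545

Cumulative frequencies: 11, 22, 32, 45, 69, 86
n = 86; position = n/4 = 21.5.
This falls in the class [40, 50): L = 40, F = 11, f = 11, h = 10.
Lower quartile ≈ 40 + ((21.5 − 11) / 11) × 10 = 49.5455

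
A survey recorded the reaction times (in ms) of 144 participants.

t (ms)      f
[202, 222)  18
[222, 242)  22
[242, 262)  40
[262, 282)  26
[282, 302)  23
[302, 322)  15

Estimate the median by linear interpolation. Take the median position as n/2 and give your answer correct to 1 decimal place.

Cumulative frequencies: 18, 40, 80, 106, 129, 144
n = 144; position = n/2 = 72.
This falls in the class [242, 262): L = 242, F = 40, f = 40, h = 20.
Median ≈ 242 + ((72 − 40) / 40) × 20 = 258.0000

258.0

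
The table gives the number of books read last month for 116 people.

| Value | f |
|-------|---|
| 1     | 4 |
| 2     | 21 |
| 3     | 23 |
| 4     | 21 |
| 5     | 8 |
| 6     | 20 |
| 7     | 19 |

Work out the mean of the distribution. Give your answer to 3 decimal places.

Values: 1, 2, 3, 4, 5, 6, 7
Σfx = 4×1 + 21×2 + 23×3 + 21×4 + 8×5 + 20×6 + 19×7 = 492
n = Σf = 116
Mean = 492 / 116 = 4.2414

4.241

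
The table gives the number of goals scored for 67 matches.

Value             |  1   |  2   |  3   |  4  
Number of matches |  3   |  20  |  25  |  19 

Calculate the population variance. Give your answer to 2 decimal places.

0.75

Values: 1, 2, 3, 4
n = 67, Σfx = 194, mean = 2.8955
Σfx² = 612
Σf(x − x̄)² = Σfx² − (Σfx)²/n = 612 − 194²/67 = 50.2687
Population variance = 50.2687 / 67 = 0.7503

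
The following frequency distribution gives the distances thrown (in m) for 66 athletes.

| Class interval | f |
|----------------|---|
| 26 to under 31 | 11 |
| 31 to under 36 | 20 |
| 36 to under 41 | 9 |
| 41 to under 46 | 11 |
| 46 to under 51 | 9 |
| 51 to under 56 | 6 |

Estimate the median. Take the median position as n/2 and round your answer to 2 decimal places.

Cumulative frequencies: 11, 31, 40, 51, 60, 66
n = 66; position = n/2 = 33.
This falls in the class 36 to under 41: L = 36, F = 31, f = 9, h = 5.
Median ≈ 36 + ((33 − 31) / 9) × 5 = 37.1111

37.11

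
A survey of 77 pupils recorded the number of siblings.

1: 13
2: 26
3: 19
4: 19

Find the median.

Cumulative frequencies: 13, 39, 58, 77
n = 77, so the median is the value in position (n+1)/2 = 39.
Position 39 falls at value 2.

2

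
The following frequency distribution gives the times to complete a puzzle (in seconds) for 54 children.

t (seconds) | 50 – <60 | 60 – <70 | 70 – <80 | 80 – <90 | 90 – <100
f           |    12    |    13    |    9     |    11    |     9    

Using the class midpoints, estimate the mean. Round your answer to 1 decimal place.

Midpoints: 55, 65, 75, 85, 95
Σfm = 12×55 + 13×65 + 9×75 + 11×85 + 9×95 = 3970
n = Σf = 54
Mean = 3970 / 54 = 73.5185

73.5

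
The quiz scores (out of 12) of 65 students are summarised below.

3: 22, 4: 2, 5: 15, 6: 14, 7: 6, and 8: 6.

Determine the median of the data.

5

Cumulative frequencies: 22, 24, 39, 53, 59, 65
n = 65, so the median is the value in position (n+1)/2 = 33.
Position 33 falls at value 5.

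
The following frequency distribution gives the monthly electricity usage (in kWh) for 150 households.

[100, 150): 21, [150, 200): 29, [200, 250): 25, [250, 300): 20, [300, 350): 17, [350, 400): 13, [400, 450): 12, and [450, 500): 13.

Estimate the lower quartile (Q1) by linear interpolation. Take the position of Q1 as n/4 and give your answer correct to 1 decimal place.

178.4

Cumulative frequencies: 21, 50, 75, 95, 112, 125, 137, 150
n = 150; position = n/4 = 37.5.
This falls in the class [150, 200): L = 150, F = 21, f = 29, h = 50.
Lower quartile ≈ 150 + ((37.5 − 21) / 29) × 50 = 178.4483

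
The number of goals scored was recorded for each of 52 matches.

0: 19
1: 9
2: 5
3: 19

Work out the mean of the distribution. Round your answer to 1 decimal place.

1.5

Values: 0, 1, 2, 3
Σfx = 19×0 + 9×1 + 5×2 + 19×3 = 76
n = Σf = 52
Mean = 76 / 52 = 1.4615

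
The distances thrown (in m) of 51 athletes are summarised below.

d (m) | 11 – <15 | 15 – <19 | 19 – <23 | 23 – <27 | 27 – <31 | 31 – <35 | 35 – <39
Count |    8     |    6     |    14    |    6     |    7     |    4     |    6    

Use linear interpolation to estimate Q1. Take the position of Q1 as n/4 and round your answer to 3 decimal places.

Cumulative frequencies: 8, 14, 28, 34, 41, 45, 51
n = 51; position = n/4 = 12.75.
This falls in the class 15 – <19: L = 15, F = 8, f = 6, h = 4.
Lower quartile ≈ 15 + ((12.75 − 8) / 6) × 4 = 18.1667

18.167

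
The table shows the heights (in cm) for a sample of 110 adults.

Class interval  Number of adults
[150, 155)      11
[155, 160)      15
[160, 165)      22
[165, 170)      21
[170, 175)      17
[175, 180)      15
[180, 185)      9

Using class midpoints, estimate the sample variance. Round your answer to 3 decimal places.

77.500

Midpoints: 152.5, 157.5, 162.5, 167.5, 172.5, 177.5, 182.5
n = 110, Σfm = 18370, mean = 167.0000
Σfm² = 3076237.5
Σf(m − x̄)² = Σfm² − (Σfm)²/n = 3076237.5 − 18370²/110 = 8447.5000
Sample variance = 8447.5000 / 109 = 77.5000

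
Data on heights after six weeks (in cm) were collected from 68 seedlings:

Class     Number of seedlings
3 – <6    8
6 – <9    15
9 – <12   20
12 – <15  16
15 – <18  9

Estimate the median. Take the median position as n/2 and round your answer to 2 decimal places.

Cumulative frequencies: 8, 23, 43, 59, 68
n = 68; position = n/2 = 34.
This falls in the class 9 – <12: L = 9, F = 23, f = 20, h = 3.
Median ≈ 9 + ((34 − 23) / 20) × 3 = 10.6500

10.65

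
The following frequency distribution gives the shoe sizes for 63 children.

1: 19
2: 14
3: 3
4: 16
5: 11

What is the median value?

2

Cumulative frequencies: 19, 33, 36, 52, 63
n = 63, so the median is the value in position (n+1)/2 = 32.
Position 32 falls at value 2.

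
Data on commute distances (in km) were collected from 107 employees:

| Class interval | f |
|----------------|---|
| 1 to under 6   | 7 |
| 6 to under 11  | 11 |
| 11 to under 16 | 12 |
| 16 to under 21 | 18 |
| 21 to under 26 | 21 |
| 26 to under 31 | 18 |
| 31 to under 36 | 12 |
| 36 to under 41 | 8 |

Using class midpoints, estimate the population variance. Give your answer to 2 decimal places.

93.97

Midpoints: 3.5, 8.5, 13.5, 18.5, 23.5, 28.5, 33.5, 38.5
n = 107, Σfm = 2329.5, mean = 21.7710
Σfm² = 60770.75
Σf(m − x̄)² = Σfm² − (Σfm)²/n = 60770.75 − 2329.5²/107 = 10055.1402
Population variance = 10055.1402 / 107 = 93.9733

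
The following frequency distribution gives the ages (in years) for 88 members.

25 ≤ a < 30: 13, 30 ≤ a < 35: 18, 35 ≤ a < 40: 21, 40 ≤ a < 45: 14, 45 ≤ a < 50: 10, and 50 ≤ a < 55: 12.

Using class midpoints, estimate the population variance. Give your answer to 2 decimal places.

63.73

Midpoints: 27.5, 32.5, 37.5, 42.5, 47.5, 52.5
n = 88, Σfm = 3430, mean = 38.9773
Σfm² = 139300
Σf(m − x̄)² = Σfm² − (Σfm)²/n = 139300 − 3430²/88 = 5607.9545
Population variance = 5607.9545 / 88 = 63.7268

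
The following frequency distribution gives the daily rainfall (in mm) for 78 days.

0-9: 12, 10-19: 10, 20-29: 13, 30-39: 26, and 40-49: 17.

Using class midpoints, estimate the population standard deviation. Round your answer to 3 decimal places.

Midpoints: 4.5, 14.5, 24.5, 34.5, 44.5
n = 78, Σfm = 2171, mean = 27.8333
Σfm² = 74759.5
Σf(m − x̄)² = Σfm² − (Σfm)²/n = 74759.5 − 2171²/78 = 14333.3333
Population variance = 14333.3333 / 78 = 183.7607
Standard deviation = √183.7607 = 13.5558

13.556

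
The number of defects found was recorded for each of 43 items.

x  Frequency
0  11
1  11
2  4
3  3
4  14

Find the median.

Cumulative frequencies: 11, 22, 26, 29, 43
n = 43, so the median is the value in position (n+1)/2 = 22.
Position 22 falls at value 1.

1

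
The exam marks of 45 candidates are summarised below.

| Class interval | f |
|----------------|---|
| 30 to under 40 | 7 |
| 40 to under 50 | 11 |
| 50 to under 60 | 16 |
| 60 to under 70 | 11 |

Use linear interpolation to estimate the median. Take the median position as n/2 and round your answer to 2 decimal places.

52.81

Cumulative frequencies: 7, 18, 34, 45
n = 45; position = n/2 = 22.5.
This falls in the class 50 to under 60: L = 50, F = 18, f = 16, h = 10.
Median ≈ 50 + ((22.5 − 18) / 16) × 10 = 52.8125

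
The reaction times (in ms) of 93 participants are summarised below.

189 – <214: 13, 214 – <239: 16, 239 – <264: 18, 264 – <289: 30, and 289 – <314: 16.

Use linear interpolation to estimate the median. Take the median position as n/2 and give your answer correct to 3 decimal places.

263.306

Cumulative frequencies: 13, 29, 47, 77, 93
n = 93; position = n/2 = 46.5.
This falls in the class 239 – <264: L = 239, F = 29, f = 18, h = 25.
Median ≈ 239 + ((46.5 − 29) / 18) × 25 = 263.3056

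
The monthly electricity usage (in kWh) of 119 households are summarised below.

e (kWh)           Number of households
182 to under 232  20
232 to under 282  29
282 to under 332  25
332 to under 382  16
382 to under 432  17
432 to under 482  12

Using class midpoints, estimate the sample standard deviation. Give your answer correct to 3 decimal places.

79.534

Midpoints: 207, 257, 307, 357, 407, 457
n = 119, Σfm = 37383, mean = 314.1429
Σfm² = 12490031
Σf(m − x̄)² = Σfm² − (Σfm)²/n = 12490031 − 37383²/119 = 746428.5714
Sample variance = 746428.5714 / 118 = 6325.6659
Standard deviation = √6325.6659 = 79.5341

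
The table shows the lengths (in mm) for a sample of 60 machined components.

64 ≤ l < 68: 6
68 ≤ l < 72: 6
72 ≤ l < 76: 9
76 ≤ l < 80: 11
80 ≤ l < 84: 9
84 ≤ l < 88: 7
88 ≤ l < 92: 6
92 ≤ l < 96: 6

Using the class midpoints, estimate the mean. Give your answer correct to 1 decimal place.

79.7

Midpoints: 66, 70, 74, 78, 82, 86, 90, 94
Σfm = 6×66 + 6×70 + 9×74 + 11×78 + 9×82 + 7×86 + 6×90 + 6×94 = 4784
n = Σf = 60
Mean = 4784 / 60 = 79.7333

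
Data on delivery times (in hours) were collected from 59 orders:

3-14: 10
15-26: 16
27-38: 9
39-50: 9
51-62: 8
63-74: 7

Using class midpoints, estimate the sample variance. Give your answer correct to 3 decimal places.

393.033

Midpoints: 8.5, 20.5, 32.5, 44.5, 56.5, 68.5
n = 59, Σfm = 2037.5, mean = 34.5339
Σfm² = 93158.75
Σf(m − x̄)² = Σfm² − (Σfm)²/n = 93158.75 − 2037.5²/59 = 22795.9322
Sample variance = 22795.9322 / 58 = 393.0333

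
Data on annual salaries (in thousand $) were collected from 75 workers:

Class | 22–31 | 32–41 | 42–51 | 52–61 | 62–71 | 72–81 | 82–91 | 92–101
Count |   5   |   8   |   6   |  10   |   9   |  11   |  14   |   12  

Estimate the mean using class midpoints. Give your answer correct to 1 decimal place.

67.7

Midpoints: 26.5, 36.5, 46.5, 56.5, 66.5, 76.5, 86.5, 96.5
Σfm = 5×26.5 + 8×36.5 + 6×46.5 + 10×56.5 + 9×66.5 + 11×76.5 + 14×86.5 + 12×96.5 = 5077.5
n = Σf = 75
Mean = 5077.5 / 75 = 67.7000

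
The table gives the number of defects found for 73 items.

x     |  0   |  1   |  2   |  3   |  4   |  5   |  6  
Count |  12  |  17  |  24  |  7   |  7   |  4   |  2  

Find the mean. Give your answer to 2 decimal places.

Values: 0, 1, 2, 3, 4, 5, 6
Σfx = 12×0 + 17×1 + 24×2 + 7×3 + 7×4 + 4×5 + 2×6 = 146
n = Σf = 73
Mean = 146 / 73 = 2.0000

2.00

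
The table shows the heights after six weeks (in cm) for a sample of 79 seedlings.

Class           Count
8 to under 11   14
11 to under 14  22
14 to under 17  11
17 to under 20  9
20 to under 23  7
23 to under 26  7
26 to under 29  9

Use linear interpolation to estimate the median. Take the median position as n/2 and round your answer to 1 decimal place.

Cumulative frequencies: 14, 36, 47, 56, 63, 70, 79
n = 79; position = n/2 = 39.5.
This falls in the class 14 to under 17: L = 14, F = 36, f = 11, h = 3.
Median ≈ 14 + ((39.5 − 36) / 11) × 3 = 14.9545

15.0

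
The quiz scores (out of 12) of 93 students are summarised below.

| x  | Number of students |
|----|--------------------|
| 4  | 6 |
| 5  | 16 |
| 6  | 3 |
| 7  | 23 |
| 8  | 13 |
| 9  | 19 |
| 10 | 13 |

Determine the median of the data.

Cumulative frequencies: 6, 22, 25, 48, 61, 80, 93
n = 93, so the median is the value in position (n+1)/2 = 47.
Position 47 falls at value 7.

7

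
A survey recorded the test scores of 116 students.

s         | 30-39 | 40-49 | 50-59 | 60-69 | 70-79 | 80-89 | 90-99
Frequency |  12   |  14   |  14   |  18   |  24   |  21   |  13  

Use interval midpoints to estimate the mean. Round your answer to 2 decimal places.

66.83

Midpoints: 34.5, 44.5, 54.5, 64.5, 74.5, 84.5, 94.5
Σfm = 12×34.5 + 14×44.5 + 14×54.5 + 18×64.5 + 24×74.5 + 21×84.5 + 13×94.5 = 7752
n = Σf = 116
Mean = 7752 / 116 = 66.8276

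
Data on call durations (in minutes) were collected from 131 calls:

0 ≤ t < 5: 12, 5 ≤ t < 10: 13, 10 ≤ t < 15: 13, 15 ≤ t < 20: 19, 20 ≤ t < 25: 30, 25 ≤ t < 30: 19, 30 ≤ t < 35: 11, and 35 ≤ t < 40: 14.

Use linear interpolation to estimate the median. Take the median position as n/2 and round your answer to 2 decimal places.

21.42

Cumulative frequencies: 12, 25, 38, 57, 87, 106, 117, 131
n = 131; position = n/2 = 65.5.
This falls in the class 20 ≤ t < 25: L = 20, F = 57, f = 30, h = 5.
Median ≈ 20 + ((65.5 − 57) / 30) × 5 = 21.4167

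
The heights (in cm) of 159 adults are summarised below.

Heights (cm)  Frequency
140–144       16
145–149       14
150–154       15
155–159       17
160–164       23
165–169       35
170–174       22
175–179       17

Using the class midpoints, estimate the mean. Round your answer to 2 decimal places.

161.28

Midpoints: 142, 147, 152, 157, 162, 167, 172, 177
Σfm = 16×142 + 14×147 + 15×152 + 17×157 + 23×162 + 35×167 + 22×172 + 17×177 = 25643
n = Σf = 159
Mean = 25643 / 159 = 161.2767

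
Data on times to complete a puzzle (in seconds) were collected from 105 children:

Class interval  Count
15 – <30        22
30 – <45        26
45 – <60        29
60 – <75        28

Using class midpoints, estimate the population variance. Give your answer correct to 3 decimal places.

Midpoints: 22.5, 37.5, 52.5, 67.5
n = 105, Σfm = 4882.5, mean = 46.5000
Σfm² = 255206.25
Σf(m − x̄)² = Σfm² − (Σfm)²/n = 255206.25 − 4882.5²/105 = 28170.0000
Population variance = 28170.0000 / 105 = 268.2857

268.286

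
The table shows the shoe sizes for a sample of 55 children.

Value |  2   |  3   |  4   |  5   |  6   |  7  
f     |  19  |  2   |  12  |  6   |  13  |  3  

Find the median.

Cumulative frequencies: 19, 21, 33, 39, 52, 55
n = 55, so the median is the value in position (n+1)/2 = 28.
Position 28 falls at value 4.

4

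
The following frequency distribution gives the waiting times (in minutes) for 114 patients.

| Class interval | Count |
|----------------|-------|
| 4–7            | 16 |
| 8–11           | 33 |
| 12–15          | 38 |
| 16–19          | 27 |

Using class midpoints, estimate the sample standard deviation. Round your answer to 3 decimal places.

Midpoints: 5.5, 9.5, 13.5, 17.5
n = 114, Σfm = 1387, mean = 12.1667
Σfm² = 18656.5
Σf(m − x̄)² = Σfm² − (Σfm)²/n = 18656.5 − 1387²/114 = 1781.3333
Sample variance = 1781.3333 / 113 = 15.7640
Standard deviation = √15.7640 = 3.9704

3.970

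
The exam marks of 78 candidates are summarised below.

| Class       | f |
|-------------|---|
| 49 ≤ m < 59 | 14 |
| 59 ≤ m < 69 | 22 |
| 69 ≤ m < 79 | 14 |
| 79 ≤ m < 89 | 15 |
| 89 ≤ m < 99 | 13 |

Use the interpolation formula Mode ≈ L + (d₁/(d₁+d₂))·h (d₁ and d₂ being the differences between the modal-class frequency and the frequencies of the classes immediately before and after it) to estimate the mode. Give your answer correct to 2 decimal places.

64.00

Modal class: 59 ≤ m < 69 (highest frequency 22).
d₁ = 22 − 14 = 8, d₂ = 22 − 14 = 8
Mode ≈ 59 + (8/(8+8)) × 10 = 59 + 5.0000 = 64.0000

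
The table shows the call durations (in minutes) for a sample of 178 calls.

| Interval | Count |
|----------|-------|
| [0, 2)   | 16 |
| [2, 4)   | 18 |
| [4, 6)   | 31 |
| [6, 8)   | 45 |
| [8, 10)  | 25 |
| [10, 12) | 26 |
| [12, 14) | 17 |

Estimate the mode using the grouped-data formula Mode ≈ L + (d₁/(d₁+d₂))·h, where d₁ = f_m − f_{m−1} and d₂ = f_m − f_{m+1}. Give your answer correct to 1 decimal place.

6.8

Modal class: [6, 8) (highest frequency 45).
d₁ = 45 − 31 = 14, d₂ = 45 − 25 = 20
Mode ≈ 6 + (14/(14+20)) × 2 = 6 + 0.8235 = 6.8235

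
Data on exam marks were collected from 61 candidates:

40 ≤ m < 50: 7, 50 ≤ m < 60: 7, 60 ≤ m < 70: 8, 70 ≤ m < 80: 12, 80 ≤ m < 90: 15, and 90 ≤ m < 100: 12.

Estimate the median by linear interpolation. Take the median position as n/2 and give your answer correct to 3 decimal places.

77.083

Cumulative frequencies: 7, 14, 22, 34, 49, 61
n = 61; position = n/2 = 30.5.
This falls in the class 70 ≤ m < 80: L = 70, F = 22, f = 12, h = 10.
Median ≈ 70 + ((30.5 − 22) / 12) × 10 = 77.0833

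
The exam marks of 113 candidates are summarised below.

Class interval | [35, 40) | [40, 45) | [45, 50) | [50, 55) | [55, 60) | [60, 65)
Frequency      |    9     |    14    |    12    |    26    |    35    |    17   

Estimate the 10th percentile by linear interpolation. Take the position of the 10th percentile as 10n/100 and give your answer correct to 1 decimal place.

Cumulative frequencies: 9, 23, 35, 61, 96, 113
n = 113; position = 10n/100 = 11.3.
This falls in the class [40, 45): L = 40, F = 9, f = 14, h = 5.
10th percentile ≈ 40 + ((11.3 − 9) / 14) × 5 = 40.8214

40.8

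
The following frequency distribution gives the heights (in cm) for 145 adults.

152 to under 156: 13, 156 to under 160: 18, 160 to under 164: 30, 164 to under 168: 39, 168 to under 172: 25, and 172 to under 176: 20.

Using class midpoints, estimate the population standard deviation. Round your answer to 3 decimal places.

5.877

Midpoints: 154, 158, 162, 166, 170, 174
n = 145, Σfm = 23910, mean = 164.8966
Σfm² = 3947684
Σf(m − x̄)² = Σfm² − (Σfm)²/n = 3947684 − 23910²/145 = 5007.4483
Population variance = 5007.4483 / 145 = 34.5341
Standard deviation = √34.5341 = 5.8766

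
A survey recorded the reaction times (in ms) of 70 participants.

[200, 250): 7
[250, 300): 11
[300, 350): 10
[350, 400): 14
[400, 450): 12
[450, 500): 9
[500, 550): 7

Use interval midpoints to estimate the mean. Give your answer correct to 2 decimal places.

373.57

Midpoints: 225, 275, 325, 375, 425, 475, 525
Σfm = 7×225 + 11×275 + 10×325 + 14×375 + 12×425 + 9×475 + 7×525 = 26150
n = Σf = 70
Mean = 26150 / 70 = 373.5714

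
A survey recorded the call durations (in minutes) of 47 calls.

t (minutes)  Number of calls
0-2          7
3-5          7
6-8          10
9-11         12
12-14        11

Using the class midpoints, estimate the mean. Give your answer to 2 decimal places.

Midpoints: 1, 4, 7, 10, 13
Σfm = 7×1 + 7×4 + 10×7 + 12×10 + 11×13 = 368
n = Σf = 47
Mean = 368 / 47 = 7.8298

7.83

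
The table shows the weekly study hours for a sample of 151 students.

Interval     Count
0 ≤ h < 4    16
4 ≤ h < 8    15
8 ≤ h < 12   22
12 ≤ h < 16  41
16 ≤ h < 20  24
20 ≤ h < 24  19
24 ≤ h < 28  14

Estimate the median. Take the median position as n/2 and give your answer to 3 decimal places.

Cumulative frequencies: 16, 31, 53, 94, 118, 137, 151
n = 151; position = n/2 = 75.5.
This falls in the class 12 ≤ h < 16: L = 12, F = 53, f = 41, h = 4.
Median ≈ 12 + ((75.5 − 53) / 41) × 4 = 14.1951

14.195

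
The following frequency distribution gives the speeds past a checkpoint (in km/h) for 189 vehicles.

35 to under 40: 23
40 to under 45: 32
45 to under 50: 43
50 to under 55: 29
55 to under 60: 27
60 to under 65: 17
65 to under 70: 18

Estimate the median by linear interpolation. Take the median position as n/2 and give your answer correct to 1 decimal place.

Cumulative frequencies: 23, 55, 98, 127, 154, 171, 189
n = 189; position = n/2 = 94.5.
This falls in the class 45 to under 50: L = 45, F = 55, f = 43, h = 5.
Median ≈ 45 + ((94.5 − 55) / 43) × 5 = 49.5930

49.6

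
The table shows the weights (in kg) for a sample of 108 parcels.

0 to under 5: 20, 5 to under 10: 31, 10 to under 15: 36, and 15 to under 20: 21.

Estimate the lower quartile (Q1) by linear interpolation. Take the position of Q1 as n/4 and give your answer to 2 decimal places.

Cumulative frequencies: 20, 51, 87, 108
n = 108; position = n/4 = 27.
This falls in the class 5 to under 10: L = 5, F = 20, f = 31, h = 5.
Lower quartile ≈ 5 + ((27 − 20) / 31) × 5 = 6.1290

6.13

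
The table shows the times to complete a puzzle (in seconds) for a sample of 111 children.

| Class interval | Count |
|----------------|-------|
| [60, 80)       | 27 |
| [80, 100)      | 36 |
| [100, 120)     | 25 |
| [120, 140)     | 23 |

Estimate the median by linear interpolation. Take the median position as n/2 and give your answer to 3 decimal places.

95.833

Cumulative frequencies: 27, 63, 88, 111
n = 111; position = n/2 = 55.5.
This falls in the class [80, 100): L = 80, F = 27, f = 36, h = 20.
Median ≈ 80 + ((55.5 − 27) / 36) × 20 = 95.8333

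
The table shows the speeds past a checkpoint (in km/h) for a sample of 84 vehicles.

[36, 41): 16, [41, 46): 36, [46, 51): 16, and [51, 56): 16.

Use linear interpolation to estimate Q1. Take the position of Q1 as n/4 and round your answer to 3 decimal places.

Cumulative frequencies: 16, 52, 68, 84
n = 84; position = n/4 = 21.
This falls in the class [41, 46): L = 41, F = 16, f = 36, h = 5.
Lower quartile ≈ 41 + ((21 − 16) / 36) × 5 = 41.6944

41.694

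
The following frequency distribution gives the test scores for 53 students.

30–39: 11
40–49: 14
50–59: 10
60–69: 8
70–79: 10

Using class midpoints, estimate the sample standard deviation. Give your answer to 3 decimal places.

Midpoints: 34.5, 44.5, 54.5, 64.5, 74.5
n = 53, Σfm = 2808.5, mean = 52.9906
Σfm² = 159303.25
Σf(m − x̄)² = Σfm² − (Σfm)²/n = 159303.25 − 2808.5²/53 = 10479.2453
Sample variance = 10479.2453 / 52 = 201.5239
Standard deviation = √201.5239 = 14.1959

14.196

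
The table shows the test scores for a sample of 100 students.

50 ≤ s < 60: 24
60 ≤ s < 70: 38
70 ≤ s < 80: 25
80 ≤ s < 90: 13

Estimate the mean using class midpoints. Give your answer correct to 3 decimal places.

Midpoints: 55, 65, 75, 85
Σfm = 24×55 + 38×65 + 25×75 + 13×85 = 6770
n = Σf = 100
Mean = 6770 / 100 = 67.7000

67.700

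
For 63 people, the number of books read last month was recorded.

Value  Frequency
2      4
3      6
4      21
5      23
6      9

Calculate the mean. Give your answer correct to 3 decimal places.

4.429

Values: 2, 3, 4, 5, 6
Σfx = 4×2 + 6×3 + 21×4 + 23×5 + 9×6 = 279
n = Σf = 63
Mean = 279 / 63 = 4.4286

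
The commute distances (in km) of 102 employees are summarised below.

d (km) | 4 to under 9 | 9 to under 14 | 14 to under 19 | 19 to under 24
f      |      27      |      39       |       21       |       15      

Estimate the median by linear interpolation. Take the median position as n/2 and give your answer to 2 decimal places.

Cumulative frequencies: 27, 66, 87, 102
n = 102; position = n/2 = 51.
This falls in the class 9 to under 14: L = 9, F = 27, f = 39, h = 5.
Median ≈ 9 + ((51 − 27) / 39) × 5 = 12.0769

12.08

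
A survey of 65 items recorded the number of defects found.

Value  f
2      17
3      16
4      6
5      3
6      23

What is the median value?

3

Cumulative frequencies: 17, 33, 39, 42, 65
n = 65, so the median is the value in position (n+1)/2 = 33.
Position 33 falls at value 3.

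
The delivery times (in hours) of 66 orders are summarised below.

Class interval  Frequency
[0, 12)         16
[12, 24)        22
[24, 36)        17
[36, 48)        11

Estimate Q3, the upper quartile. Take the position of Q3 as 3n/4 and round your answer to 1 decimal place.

Cumulative frequencies: 16, 38, 55, 66
n = 66; position = 3n/4 = 49.5.
This falls in the class [24, 36): L = 24, F = 38, f = 17, h = 12.
Upper quartile ≈ 24 + ((49.5 − 38) / 17) × 12 = 32.1176

32.1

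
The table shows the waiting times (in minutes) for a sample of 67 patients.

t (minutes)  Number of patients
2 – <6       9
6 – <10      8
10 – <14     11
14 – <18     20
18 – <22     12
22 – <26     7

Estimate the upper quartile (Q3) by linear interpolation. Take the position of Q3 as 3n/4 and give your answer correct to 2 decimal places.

18.75

Cumulative frequencies: 9, 17, 28, 48, 60, 67
n = 67; position = 3n/4 = 50.25.
This falls in the class 18 – <22: L = 18, F = 48, f = 12, h = 4.
Upper quartile ≈ 18 + ((50.25 − 48) / 12) × 4 = 18.7500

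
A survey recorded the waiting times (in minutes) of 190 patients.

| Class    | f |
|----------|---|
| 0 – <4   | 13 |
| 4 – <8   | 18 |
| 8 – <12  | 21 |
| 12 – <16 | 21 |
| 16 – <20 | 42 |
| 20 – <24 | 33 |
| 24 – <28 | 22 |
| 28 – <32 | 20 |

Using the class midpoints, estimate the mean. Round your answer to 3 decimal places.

Midpoints: 2, 6, 10, 14, 18, 22, 26, 30
Σfm = 13×2 + 18×6 + 21×10 + 21×14 + 42×18 + 33×22 + 22×26 + 20×30 = 3292
n = Σf = 190
Mean = 3292 / 190 = 17.3263

17.326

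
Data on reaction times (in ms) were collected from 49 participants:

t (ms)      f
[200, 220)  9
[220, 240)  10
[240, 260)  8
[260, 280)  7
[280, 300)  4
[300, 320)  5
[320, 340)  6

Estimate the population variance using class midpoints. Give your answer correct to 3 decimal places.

1601.666

Midpoints: 210, 230, 250, 270, 290, 310, 330
n = 49, Σfm = 12770, mean = 260.6122
Σfm² = 3406500
Σf(m − x̄)² = Σfm² − (Σfm)²/n = 3406500 − 12770²/49 = 78481.6327
Population variance = 78481.6327 / 49 = 1601.6660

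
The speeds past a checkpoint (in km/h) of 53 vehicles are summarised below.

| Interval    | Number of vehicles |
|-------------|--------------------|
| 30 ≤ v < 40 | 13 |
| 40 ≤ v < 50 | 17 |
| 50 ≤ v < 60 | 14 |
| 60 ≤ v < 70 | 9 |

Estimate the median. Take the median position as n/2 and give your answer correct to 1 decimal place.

47.9

Cumulative frequencies: 13, 30, 44, 53
n = 53; position = n/2 = 26.5.
This falls in the class 40 ≤ v < 50: L = 40, F = 13, f = 17, h = 10.
Median ≈ 40 + ((26.5 − 13) / 17) × 10 = 47.9412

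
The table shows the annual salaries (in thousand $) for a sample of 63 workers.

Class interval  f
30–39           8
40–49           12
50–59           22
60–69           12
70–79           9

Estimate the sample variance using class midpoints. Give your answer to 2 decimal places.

148.28

Midpoints: 34.5, 44.5, 54.5, 64.5, 74.5
n = 63, Σfm = 3453.5, mean = 54.8175
Σfm² = 198505.75
Σf(m − x̄)² = Σfm² − (Σfm)²/n = 198505.75 − 3453.5²/63 = 9193.6508
Sample variance = 9193.6508 / 62 = 148.2847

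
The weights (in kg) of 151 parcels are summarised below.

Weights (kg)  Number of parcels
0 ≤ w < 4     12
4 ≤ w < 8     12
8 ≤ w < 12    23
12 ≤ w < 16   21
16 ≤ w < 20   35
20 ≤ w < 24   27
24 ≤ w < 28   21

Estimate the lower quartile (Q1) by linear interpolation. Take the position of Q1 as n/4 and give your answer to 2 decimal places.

10.39

Cumulative frequencies: 12, 24, 47, 68, 103, 130, 151
n = 151; position = n/4 = 37.75.
This falls in the class 8 ≤ w < 12: L = 8, F = 24, f = 23, h = 4.
Lower quartile ≈ 8 + ((37.75 − 24) / 23) × 4 = 10.3913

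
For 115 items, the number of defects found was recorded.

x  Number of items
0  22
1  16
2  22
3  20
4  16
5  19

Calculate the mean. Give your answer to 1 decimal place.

Values: 0, 1, 2, 3, 4, 5
Σfx = 22×0 + 16×1 + 22×2 + 20×3 + 16×4 + 19×5 = 279
n = Σf = 115
Mean = 279 / 115 = 2.4261

2.4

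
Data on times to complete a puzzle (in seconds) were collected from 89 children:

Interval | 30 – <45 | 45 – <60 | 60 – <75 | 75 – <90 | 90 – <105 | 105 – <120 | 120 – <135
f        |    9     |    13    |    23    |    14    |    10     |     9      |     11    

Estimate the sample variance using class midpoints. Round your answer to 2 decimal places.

763.14

Midpoints: 37.5, 52.5, 67.5, 82.5, 97.5, 112.5, 127.5
n = 89, Σfm = 7117.5, mean = 79.9719
Σfm² = 636356.25
Σf(m − x̄)² = Σfm² − (Σfm)²/n = 636356.25 − 7117.5²/89 = 67156.1798
Sample variance = 67156.1798 / 88 = 763.1384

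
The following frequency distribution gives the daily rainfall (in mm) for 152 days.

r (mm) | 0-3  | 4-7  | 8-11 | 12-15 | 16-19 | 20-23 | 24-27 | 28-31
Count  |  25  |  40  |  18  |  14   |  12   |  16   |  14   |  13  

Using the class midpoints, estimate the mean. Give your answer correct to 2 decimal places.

Midpoints: 1.5, 5.5, 9.5, 13.5, 17.5, 21.5, 25.5, 29.5
Σfm = 25×1.5 + 40×5.5 + 18×9.5 + 14×13.5 + 12×17.5 + 16×21.5 + 14×25.5 + 13×29.5 = 1912
n = Σf = 152
Mean = 1912 / 152 = 12.5789

12.58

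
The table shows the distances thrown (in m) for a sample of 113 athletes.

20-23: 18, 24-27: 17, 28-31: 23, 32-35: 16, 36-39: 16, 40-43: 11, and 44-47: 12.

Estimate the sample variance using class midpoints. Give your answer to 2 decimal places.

Midpoints: 21.5, 25.5, 29.5, 33.5, 37.5, 41.5, 45.5
n = 113, Σfm = 3637.5, mean = 32.1903
Σfm² = 123634.25
Σf(m − x̄)² = Σfm² − (Σfm)²/n = 123634.25 − 3637.5²/113 = 6542.1593
Sample variance = 6542.1593 / 112 = 58.4121

58.41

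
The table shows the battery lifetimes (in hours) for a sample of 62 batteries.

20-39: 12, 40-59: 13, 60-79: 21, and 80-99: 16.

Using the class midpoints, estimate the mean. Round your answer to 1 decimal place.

62.7

Midpoints: 29.5, 49.5, 69.5, 89.5
Σfm = 12×29.5 + 13×49.5 + 21×69.5 + 16×89.5 = 3889
n = Σf = 62
Mean = 3889 / 62 = 62.7258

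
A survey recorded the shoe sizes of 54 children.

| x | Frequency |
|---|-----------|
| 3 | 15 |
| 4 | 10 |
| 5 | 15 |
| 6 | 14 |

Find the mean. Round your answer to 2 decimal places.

4.52

Values: 3, 4, 5, 6
Σfx = 15×3 + 10×4 + 15×5 + 14×6 = 244
n = Σf = 54
Mean = 244 / 54 = 4.5185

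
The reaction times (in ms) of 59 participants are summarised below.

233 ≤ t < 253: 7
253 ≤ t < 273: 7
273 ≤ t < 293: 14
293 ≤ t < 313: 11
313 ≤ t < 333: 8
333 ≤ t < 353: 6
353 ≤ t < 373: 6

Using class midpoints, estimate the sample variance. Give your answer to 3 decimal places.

Midpoints: 243, 263, 283, 303, 323, 343, 363
n = 59, Σfm = 17657, mean = 299.2712
Σfm² = 5359811
Σf(m − x̄)² = Σfm² − (Σfm)²/n = 5359811 − 17657²/59 = 75579.6610
Sample variance = 75579.6610 / 58 = 1303.0976

1303.098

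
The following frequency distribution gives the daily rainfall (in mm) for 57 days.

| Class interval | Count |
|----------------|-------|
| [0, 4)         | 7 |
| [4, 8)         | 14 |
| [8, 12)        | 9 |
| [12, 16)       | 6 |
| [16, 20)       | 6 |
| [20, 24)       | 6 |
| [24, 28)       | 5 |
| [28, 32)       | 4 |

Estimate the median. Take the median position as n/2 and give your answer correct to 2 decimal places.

11.33

Cumulative frequencies: 7, 21, 30, 36, 42, 48, 53, 57
n = 57; position = n/2 = 28.5.
This falls in the class [8, 12): L = 8, F = 21, f = 9, h = 4.
Median ≈ 8 + ((28.5 − 21) / 9) × 4 = 11.3333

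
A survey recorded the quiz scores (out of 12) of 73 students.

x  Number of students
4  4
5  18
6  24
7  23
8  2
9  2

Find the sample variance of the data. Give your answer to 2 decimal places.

1.14

Values: 4, 5, 6, 7, 8, 9
n = 73, Σfx = 445, mean = 6.0959
Σfx² = 2795
Σf(x − x̄)² = Σfx² − (Σfx)²/n = 2795 − 445²/73 = 82.3288
Sample variance = 82.3288 / 72 = 1.1435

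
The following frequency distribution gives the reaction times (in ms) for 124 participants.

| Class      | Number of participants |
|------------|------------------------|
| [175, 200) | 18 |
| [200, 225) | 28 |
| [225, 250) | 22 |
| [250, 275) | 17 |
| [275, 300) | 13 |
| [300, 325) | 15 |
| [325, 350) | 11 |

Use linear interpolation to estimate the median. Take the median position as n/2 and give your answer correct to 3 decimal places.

Cumulative frequencies: 18, 46, 68, 85, 98, 113, 124
n = 124; position = n/2 = 62.
This falls in the class [225, 250): L = 225, F = 46, f = 22, h = 25.
Median ≈ 225 + ((62 − 46) / 22) × 25 = 243.1818

243.182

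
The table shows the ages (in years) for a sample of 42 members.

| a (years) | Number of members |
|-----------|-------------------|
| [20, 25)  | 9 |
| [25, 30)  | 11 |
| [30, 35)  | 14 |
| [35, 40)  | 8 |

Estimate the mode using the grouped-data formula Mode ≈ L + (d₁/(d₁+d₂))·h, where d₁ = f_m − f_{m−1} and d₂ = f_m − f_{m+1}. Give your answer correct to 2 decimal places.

31.67

Modal class: [30, 35) (highest frequency 14).
d₁ = 14 − 11 = 3, d₂ = 14 − 8 = 6
Mode ≈ 30 + (3/(3+6)) × 5 = 30 + 1.6667 = 31.6667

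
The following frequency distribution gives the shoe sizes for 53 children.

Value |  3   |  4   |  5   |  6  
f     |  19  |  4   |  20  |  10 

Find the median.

Cumulative frequencies: 19, 23, 43, 53
n = 53, so the median is the value in position (n+1)/2 = 27.
Position 27 falls at value 5.

5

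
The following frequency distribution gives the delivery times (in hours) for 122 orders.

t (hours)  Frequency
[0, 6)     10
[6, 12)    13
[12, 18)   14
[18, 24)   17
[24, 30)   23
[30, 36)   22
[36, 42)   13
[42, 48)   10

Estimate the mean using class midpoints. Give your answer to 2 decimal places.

Midpoints: 3, 9, 15, 21, 27, 33, 39, 45
Σfm = 10×3 + 13×9 + 14×15 + 17×21 + 23×27 + 22×33 + 13×39 + 10×45 = 3018
n = Σf = 122
Mean = 3018 / 122 = 24.7377

24.74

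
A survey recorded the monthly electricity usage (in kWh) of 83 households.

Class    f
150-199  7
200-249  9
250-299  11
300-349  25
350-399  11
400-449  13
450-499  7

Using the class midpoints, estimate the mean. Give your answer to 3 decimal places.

329.319

Midpoints: 174.5, 224.5, 274.5, 324.5, 374.5, 424.5, 474.5
Σfm = 7×174.5 + 9×224.5 + 11×274.5 + 25×324.5 + 11×374.5 + 13×424.5 + 7×474.5 = 27333.5
n = Σf = 83
Mean = 27333.5 / 83 = 329.3193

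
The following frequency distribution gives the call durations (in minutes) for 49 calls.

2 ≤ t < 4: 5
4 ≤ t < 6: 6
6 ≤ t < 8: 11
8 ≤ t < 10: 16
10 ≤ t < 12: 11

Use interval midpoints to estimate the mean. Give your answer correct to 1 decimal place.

7.9

Midpoints: 3, 5, 7, 9, 11
Σfm = 5×3 + 6×5 + 11×7 + 16×9 + 11×11 = 387
n = Σf = 49
Mean = 387 / 49 = 7.8980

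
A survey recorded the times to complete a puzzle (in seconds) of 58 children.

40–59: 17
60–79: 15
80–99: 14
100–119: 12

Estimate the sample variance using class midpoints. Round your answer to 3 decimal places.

Midpoints: 49.5, 69.5, 89.5, 109.5
n = 58, Σfm = 4451, mean = 76.7414
Σfm² = 370134.5
Σf(m − x̄)² = Σfm² − (Σfm)²/n = 370134.5 − 4451²/58 = 28558.6207
Sample variance = 28558.6207 / 57 = 501.0284

501.028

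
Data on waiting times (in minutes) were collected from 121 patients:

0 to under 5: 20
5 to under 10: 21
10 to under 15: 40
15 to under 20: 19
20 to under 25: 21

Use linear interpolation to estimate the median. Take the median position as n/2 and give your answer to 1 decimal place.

12.4

Cumulative frequencies: 20, 41, 81, 100, 121
n = 121; position = n/2 = 60.5.
This falls in the class 10 to under 15: L = 10, F = 41, f = 40, h = 5.
Median ≈ 10 + ((60.5 − 41) / 40) × 5 = 12.4375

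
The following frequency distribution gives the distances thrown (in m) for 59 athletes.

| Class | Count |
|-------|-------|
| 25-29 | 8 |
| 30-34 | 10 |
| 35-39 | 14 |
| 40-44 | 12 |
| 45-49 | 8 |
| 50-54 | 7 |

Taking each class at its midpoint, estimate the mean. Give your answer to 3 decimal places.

Midpoints: 27, 32, 37, 42, 47, 52
Σfm = 8×27 + 10×32 + 14×37 + 12×42 + 8×47 + 7×52 = 2298
n = Σf = 59
Mean = 2298 / 59 = 38.9492

38.949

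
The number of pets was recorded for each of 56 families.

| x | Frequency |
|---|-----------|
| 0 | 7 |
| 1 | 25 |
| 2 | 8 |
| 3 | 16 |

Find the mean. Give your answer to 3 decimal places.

1.589

Values: 0, 1, 2, 3
Σfx = 7×0 + 25×1 + 8×2 + 16×3 = 89
n = Σf = 56
Mean = 89 / 56 = 1.5893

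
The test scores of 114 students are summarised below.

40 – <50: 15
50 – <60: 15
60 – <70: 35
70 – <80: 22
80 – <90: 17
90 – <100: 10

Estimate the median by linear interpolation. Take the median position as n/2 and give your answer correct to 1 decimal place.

Cumulative frequencies: 15, 30, 65, 87, 104, 114
n = 114; position = n/2 = 57.
This falls in the class 60 – <70: L = 60, F = 30, f = 35, h = 10.
Median ≈ 60 + ((57 − 30) / 35) × 10 = 67.7143

67.7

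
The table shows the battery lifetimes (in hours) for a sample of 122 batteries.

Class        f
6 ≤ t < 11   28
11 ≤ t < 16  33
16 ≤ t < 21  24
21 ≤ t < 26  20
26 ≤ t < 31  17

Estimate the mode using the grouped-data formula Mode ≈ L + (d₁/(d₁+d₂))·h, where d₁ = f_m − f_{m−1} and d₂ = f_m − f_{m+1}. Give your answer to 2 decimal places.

12.79

Modal class: 11 ≤ t < 16 (highest frequency 33).
d₁ = 33 − 28 = 5, d₂ = 33 − 24 = 9
Mode ≈ 11 + (5/(5+9)) × 5 = 11 + 1.7857 = 12.7857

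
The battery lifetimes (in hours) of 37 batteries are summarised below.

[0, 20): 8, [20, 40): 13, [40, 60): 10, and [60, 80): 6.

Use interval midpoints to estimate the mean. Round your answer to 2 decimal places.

Midpoints: 10, 30, 50, 70
Σfm = 8×10 + 13×30 + 10×50 + 6×70 = 1390
n = Σf = 37
Mean = 1390 / 37 = 37.5676

37.57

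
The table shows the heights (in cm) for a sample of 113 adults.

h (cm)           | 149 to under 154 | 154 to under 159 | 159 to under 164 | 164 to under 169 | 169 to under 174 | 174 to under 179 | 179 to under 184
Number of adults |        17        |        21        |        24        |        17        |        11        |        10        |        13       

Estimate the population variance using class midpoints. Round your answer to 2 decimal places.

Midpoints: 151.5, 156.5, 161.5, 166.5, 171.5, 176.5, 181.5
n = 113, Σfm = 18579.5, mean = 164.4204
Σfm² = 3065084.25
Σf(m − x̄)² = Σfm² − (Σfm)²/n = 3065084.25 − 18579.5²/113 = 10236.2832
Population variance = 10236.2832 / 113 = 90.5866

90.59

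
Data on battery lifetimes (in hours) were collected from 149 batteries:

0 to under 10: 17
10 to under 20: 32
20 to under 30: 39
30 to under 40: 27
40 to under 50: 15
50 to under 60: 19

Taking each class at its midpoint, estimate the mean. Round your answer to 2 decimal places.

Midpoints: 5, 15, 25, 35, 45, 55
Σfm = 17×5 + 32×15 + 39×25 + 27×35 + 15×45 + 19×55 = 4205
n = Σf = 149
Mean = 4205 / 149 = 28.2215

28.22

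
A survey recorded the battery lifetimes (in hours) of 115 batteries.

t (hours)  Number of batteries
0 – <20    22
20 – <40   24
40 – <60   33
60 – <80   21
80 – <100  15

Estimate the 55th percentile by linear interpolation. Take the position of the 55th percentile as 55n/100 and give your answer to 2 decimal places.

50.45

Cumulative frequencies: 22, 46, 79, 100, 115
n = 115; position = 55n/100 = 63.25.
This falls in the class 40 – <60: L = 40, F = 46, f = 33, h = 20.
55th percentile ≈ 40 + ((63.25 − 46) / 33) × 20 = 50.4545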